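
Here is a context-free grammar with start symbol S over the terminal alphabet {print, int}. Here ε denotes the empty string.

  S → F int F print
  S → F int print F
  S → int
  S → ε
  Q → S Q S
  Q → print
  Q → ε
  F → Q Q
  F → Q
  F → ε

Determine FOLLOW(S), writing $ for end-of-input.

{$, int, print}

FIRST(S) = {ε, int, print}  (via F int F print, F int print F)
FIRST(Q) = {ε, int, print}  (via S Q S)
FIRST(F) = {ε, int, print}  (via Q Q, Q)
FOLLOW(S) includes $ since S is the start symbol.
FOLLOW(S): in Q→S Q S (occurrence 1), S is followed by Q S with FIRST {ε, int, print}; in Q→S Q S (occurrence 1), the suffix after S is nullable, so FOLLOW(S) ⊇ FOLLOW(Q) = {$, int, print}; in Q→S Q S (occurrence 2), the suffix after S is empty, so FOLLOW(S) ⊇ FOLLOW(Q) = {$, int, print}. Thus FOLLOW(S) = {$, int, print}.
FOLLOW(F): in S→F int F print (occurrence 1), F is followed by int F print with FIRST {int}; in S→F int F print (occurrence 2), F is followed by print with FIRST {print}; in S→F int print F (occurrence 1), F is followed by int print F with FIRST {int}; in S→F int print F (occurrence 2), the suffix after F is empty, so FOLLOW(F) ⊇ FOLLOW(S) = {$, int, print}. Thus FOLLOW(F) = {$, int, print}.
FOLLOW(Q): in Q→S Q S, Q is followed by S with FIRST {ε, int, print}; in Q→S Q S, the suffix after Q is nullable (adds nothing new); in F→Q Q (occurrence 1), Q is followed by Q with FIRST {ε, int, print}; in F→Q Q (occurrence 1), the suffix after Q is nullable, so FOLLOW(Q) ⊇ FOLLOW(F) = {$, int, print}; in F→Q Q (occurrence 2), the suffix after Q is empty, so FOLLOW(Q) ⊇ FOLLOW(F) = {$, int, print}; in F→Q, the suffix after Q is empty, so FOLLOW(Q) ⊇ FOLLOW(F) = {$, int, print}. Thus FOLLOW(Q) = {$, int, print}.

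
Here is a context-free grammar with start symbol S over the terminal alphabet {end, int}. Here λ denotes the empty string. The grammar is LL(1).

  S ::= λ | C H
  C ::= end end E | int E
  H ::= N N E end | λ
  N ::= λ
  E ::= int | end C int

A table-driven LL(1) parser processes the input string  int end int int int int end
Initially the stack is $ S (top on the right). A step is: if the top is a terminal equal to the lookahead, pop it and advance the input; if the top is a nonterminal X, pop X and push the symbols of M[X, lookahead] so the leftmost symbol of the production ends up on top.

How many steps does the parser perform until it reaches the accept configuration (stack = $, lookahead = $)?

16

step 1: stack=$ S  input=int end int int int int end $  — expand S ::= C H
step 2: stack=$ H C  input=int end int int int int end $  — expand C ::= int E
step 3: stack=$ H E int  input=int end int int int int end $  — match int
step 4: stack=$ H E  input=end int int int int end $  — expand E ::= end C int
step 5: stack=$ H int C end  input=end int int int int end $  — match end
step 6: stack=$ H int C  input=int int int int end $  — expand C ::= int E
step 7: stack=$ H int E int  input=int int int int end $  — match int
step 8: stack=$ H int E  input=int int int end $  — expand E ::= int
step 9: stack=$ H int int  input=int int int end $  — match int
step 10: stack=$ H int  input=int int end $  — match int
step 11: stack=$ H  input=int end $  — expand H ::= N N E end
step 12: stack=$ end E N N  input=int end $  — expand N ::= λ
step 13: stack=$ end E N  input=int end $  — expand N ::= λ
step 14: stack=$ end E  input=int end $  — expand E ::= int
step 15: stack=$ end int  input=int end $  — match int
step 16: stack=$ end  input=end $  — match end
Accept reached after 16 steps.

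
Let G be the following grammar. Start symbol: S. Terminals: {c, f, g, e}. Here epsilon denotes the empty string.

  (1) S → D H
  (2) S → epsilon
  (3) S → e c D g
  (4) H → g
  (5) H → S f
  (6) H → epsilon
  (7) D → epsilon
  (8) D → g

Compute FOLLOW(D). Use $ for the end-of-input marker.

{$, e, f, g}

FIRST(D) = {epsilon, g}
FIRST(S) = {epsilon, e, f, g}  (via D H)
FIRST(H) = {epsilon, e, f, g}  (via S f)
FOLLOW(S) includes $ since S is the start symbol.
FOLLOW(S): in H→S f, S is followed by f with FIRST {f}. Thus FOLLOW(S) = {$, f}.
FOLLOW(H): in S→D H, the suffix after H is empty, so FOLLOW(H) ⊇ FOLLOW(S) = {$, f}. Thus FOLLOW(H) = {$, f}.
FOLLOW(D): in S→D H, D is followed by H with FIRST {epsilon, e, f, g}; in S→D H, the suffix after D is nullable, so FOLLOW(D) ⊇ FOLLOW(S) = {$, f}; in S→e c D g, D is followed by g with FIRST {g}. Thus FOLLOW(D) = {$, e, f, g}.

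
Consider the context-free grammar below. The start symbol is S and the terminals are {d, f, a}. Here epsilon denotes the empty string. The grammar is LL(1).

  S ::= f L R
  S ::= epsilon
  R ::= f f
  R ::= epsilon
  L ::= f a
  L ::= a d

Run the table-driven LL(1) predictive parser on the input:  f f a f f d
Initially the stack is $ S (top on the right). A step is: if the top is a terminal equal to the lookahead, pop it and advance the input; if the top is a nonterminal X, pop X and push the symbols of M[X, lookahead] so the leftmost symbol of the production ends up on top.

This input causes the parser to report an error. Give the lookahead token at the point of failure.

d

step 1: stack=$ S  input=f f a f f d $  — expand S ::= f L R
step 2: stack=$ R L f  input=f f a f f d $  — match f
step 3: stack=$ R L  input=f a f f d $  — expand L ::= f a
step 4: stack=$ R a f  input=f a f f d $  — match f
step 5: stack=$ R a  input=a f f d $  — match a
step 6: stack=$ R  input=f f d $  — expand R ::= f f
step 7: stack=$ f f  input=f f d $  — match f
step 8: stack=$ f  input=f d $  — match f
step 9: stack=$  input=d $  — error: stack empty but input remains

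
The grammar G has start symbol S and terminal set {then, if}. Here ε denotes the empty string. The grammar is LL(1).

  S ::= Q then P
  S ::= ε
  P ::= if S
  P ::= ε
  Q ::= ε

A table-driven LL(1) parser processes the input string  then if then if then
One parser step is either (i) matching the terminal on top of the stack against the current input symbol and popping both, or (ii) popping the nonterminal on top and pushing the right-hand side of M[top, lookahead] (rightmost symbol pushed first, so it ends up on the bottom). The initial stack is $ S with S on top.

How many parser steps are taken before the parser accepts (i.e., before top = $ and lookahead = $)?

14

step 1: stack=$ S  input=then if then if then $  — expand S ::= Q then P
step 2: stack=$ P then Q  input=then if then if then $  — expand Q ::= ε
step 3: stack=$ P then  input=then if then if then $  — match then
step 4: stack=$ P  input=if then if then $  — expand P ::= if S
step 5: stack=$ S if  input=if then if then $  — match if
step 6: stack=$ S  input=then if then $  — expand S ::= Q then P
step 7: stack=$ P then Q  input=then if then $  — expand Q ::= ε
step 8: stack=$ P then  input=then if then $  — match then
step 9: stack=$ P  input=if then $  — expand P ::= if S
step 10: stack=$ S if  input=if then $  — match if
step 11: stack=$ S  input=then $  — expand S ::= Q then P
step 12: stack=$ P then Q  input=then $  — expand Q ::= ε
step 13: stack=$ P then  input=then $  — match then
step 14: stack=$ P  input=$  — expand P ::= ε
Accept reached after 14 steps.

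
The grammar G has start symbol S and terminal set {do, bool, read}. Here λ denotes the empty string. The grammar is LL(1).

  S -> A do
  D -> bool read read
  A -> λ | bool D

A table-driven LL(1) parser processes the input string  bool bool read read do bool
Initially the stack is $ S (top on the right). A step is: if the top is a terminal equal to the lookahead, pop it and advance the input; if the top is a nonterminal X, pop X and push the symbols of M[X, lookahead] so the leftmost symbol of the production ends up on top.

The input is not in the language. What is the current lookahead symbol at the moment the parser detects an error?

step 1: stack=$ S  input=bool bool read read do bool $  — expand S -> A do
step 2: stack=$ do A  input=bool bool read read do bool $  — expand A -> bool D
step 3: stack=$ do D bool  input=bool bool read read do bool $  — match bool
step 4: stack=$ do D  input=bool read read do bool $  — expand D -> bool read read
step 5: stack=$ do read read bool  input=bool read read do bool $  — match bool
step 6: stack=$ do read read  input=read read do bool $  — match read
step 7: stack=$ do read  input=read do bool $  — match read
step 8: stack=$ do  input=do bool $  — match do
step 9: stack=$  input=bool $  — error: stack empty but input remains

bool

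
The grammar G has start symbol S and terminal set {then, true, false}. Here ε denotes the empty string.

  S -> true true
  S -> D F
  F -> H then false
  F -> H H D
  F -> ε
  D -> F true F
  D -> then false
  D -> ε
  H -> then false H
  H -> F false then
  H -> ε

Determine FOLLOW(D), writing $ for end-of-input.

FIRST(S): from S->true true we get {true}; from S->D F we get {ε, false, then, true}. So FIRST(S) = {ε, false, then, true}.
FIRST(F): from F->H then false we get {false, then, true}; from F->H H D we get {ε, false, then, true}; from F->ε we get {ε}. So FIRST(F) = {ε, false, then, true}.
FIRST(D): from D->F true F we get {false, then, true}; from D->then false we get {then}; from D->ε we get {ε}. So FIRST(D) = {ε, false, then, true}.
FIRST(H): from H->then false H we get {then}; from H->F false then we get {false, then, true}; from H->ε we get {ε}. So FIRST(H) = {ε, false, then, true}.
FOLLOW(S) includes $ since S is the start symbol.
FOLLOW(S): S appears on no right-hand side. Thus FOLLOW(S) = {$}.
FOLLOW(F): in S->D F, the suffix after F is empty, so FOLLOW(F) ⊇ FOLLOW(S) = {$}; in D->F true F (occurrence 1), F is followed by true F with FIRST {true}; in D->F true F (occurrence 2), the suffix after F is empty, so FOLLOW(F) ⊇ FOLLOW(D) = {$, false, then, true}; in H->F false then, F is followed by false then with FIRST {false}. Thus FOLLOW(F) = {$, false, then, true}.
FOLLOW(D): in S->D F, D is followed by F with FIRST {ε, false, then, true}; in S->D F, the suffix after D is nullable, so FOLLOW(D) ⊇ FOLLOW(S) = {$}; in F->H H D, the suffix after D is empty, so FOLLOW(D) ⊇ FOLLOW(F) = {$, false, then, true}. Thus FOLLOW(D) = {$, false, then, true}.
FOLLOW(H): in F->H then false, H is followed by then false with FIRST {then}; in F->H H D (occurrence 1), H is followed by H D with FIRST {ε, false, then, true}; in F->H H D (occurrence 1), the suffix after H is nullable, so FOLLOW(H) ⊇ FOLLOW(F) = {$, false, then, true}; in F->H H D (occurrence 2), H is followed by D with FIRST {ε, false, then, true}; in F->H H D (occurrence 2), the suffix after H is nullable, so FOLLOW(H) ⊇ FOLLOW(F) = {$, false, then, true}; in H->then false H, the suffix after H is empty (adds nothing new). Thus FOLLOW(H) = {$, false, then, true}.

{$, false, then, true}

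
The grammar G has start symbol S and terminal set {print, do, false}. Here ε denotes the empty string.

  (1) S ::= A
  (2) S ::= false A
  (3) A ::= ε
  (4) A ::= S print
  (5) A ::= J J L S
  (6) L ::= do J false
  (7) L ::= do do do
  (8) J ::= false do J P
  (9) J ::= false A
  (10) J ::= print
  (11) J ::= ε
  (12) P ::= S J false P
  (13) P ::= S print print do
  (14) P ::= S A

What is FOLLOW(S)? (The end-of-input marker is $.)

FIRST(L) = {do}
FIRST(J) = {ε, false, print}
FIRST(S) = {ε, do, false, print}  (via A)
FIRST(A) = {ε, do, false, print}  (via S print, J J L S)
FIRST(P) = {ε, do, false, print}  (via S J false P, S print print do, S A)
FOLLOW(S) includes $ since S is the start symbol.
FOLLOW(J): in A::=J J L S (occurrence 1), J is followed by J L S with FIRST {do, false, print}; in A::=J J L S (occurrence 2), J is followed by L S with FIRST {do}; in L::=do J false, J is followed by false with FIRST {false}; in J::=false do J P, J is followed by P with FIRST {ε, do, false, print}; in J::=false do J P, the suffix after J is nullable (adds nothing new); in P::=S J false P, J is followed by false P with FIRST {false}. Thus FOLLOW(J) = {do, false, print}.
FOLLOW(P): in J::=false do J P, the suffix after P is empty, so FOLLOW(P) ⊇ FOLLOW(J) = {do, false, print}; in P::=S J false P, the suffix after P is empty (adds nothing new). Thus FOLLOW(P) = {do, false, print}.
FOLLOW(S): in A::=S print, S is followed by print with FIRST {print}; in A::=J J L S, the suffix after S is empty, so FOLLOW(S) ⊇ FOLLOW(A) = {$, do, false, print}; in P::=S J false P, S is followed by J false P with FIRST {false, print}; in P::=S print print do, S is followed by print print do with FIRST {print}; in P::=S A, S is followed by A with FIRST {ε, do, false, print}; in P::=S A, the suffix after S is nullable, so FOLLOW(S) ⊇ FOLLOW(P) = {do, false, print}. Thus FOLLOW(S) = {$, do, false, print}.
FOLLOW(A): in S::=A, the suffix after A is empty, so FOLLOW(A) ⊇ FOLLOW(S) = {$, do, false, print}; in S::=false A, the suffix after A is empty, so FOLLOW(A) ⊇ FOLLOW(S) = {$, do, false, print}; in J::=false A, the suffix after A is empty, so FOLLOW(A) ⊇ FOLLOW(J) = {do, false, print}; in P::=S A, the suffix after A is empty, so FOLLOW(A) ⊇ FOLLOW(P) = {do, false, print}. Thus FOLLOW(A) = {$, do, false, print}.
FOLLOW(L): in A::=J J L S, L is followed by S with FIRST {ε, do, false, print}; in A::=J J L S, the suffix after L is nullable, so FOLLOW(L) ⊇ FOLLOW(A) = {$, do, false, print}. Thus FOLLOW(L) = {$, do, false, print}.

{$, do, false, print}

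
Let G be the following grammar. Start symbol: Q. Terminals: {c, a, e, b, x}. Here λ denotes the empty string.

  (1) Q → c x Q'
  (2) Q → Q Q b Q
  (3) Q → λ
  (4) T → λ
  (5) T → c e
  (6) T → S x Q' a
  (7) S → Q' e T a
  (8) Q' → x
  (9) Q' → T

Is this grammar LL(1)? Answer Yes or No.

FIRST(Q) = {λ, b, c}
FIRST(T) = {λ, c, e, x}
FIRST(S) = {c, e, x}
FIRST(Q') = {λ, c, e, x}
FOLLOW(Q) = {$, b, c}
FOLLOW(T) = {$, a, b, c, e}
FOLLOW(S) = {x}
FOLLOW(Q') = {$, a, b, c, e}
Cell M[Q, b] receives both Q → Q Q b Q and Q → λ — the grammar is not LL(1).

No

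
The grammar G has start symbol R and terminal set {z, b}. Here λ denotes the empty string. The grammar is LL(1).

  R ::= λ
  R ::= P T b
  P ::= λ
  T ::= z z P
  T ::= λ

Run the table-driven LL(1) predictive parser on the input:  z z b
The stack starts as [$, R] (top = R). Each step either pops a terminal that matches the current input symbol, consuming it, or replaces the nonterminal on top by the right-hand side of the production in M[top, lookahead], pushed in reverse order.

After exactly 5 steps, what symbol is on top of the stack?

P

     Stack      Input    Action
  1  $ R        z z b $  expand R ::= P T b
  2  $ b T P    z z b $  expand P ::= λ
  3  $ b T      z z b $  expand T ::= z z P
  4  $ b P z z  z z b $  match z
  5  $ b P z    z b $    match z
Stack after step 5: $ b P (top = P).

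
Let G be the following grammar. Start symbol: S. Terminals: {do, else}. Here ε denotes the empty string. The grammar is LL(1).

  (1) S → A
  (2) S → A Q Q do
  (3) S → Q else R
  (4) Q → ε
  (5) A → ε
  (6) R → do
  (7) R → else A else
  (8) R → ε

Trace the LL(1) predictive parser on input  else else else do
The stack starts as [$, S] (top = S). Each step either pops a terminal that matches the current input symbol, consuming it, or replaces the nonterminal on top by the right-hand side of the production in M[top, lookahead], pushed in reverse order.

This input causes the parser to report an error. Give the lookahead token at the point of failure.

     Stack          Input                Action
  1  $ S            else else else do $  expand S → Q else R
  2  $ R else Q     else else else do $  expand Q → ε
  3  $ R else       else else else do $  match else
  4  $ R            else else do $       expand R → else A else
  5  $ else A else  else else do $       match else
  6  $ else A       else do $            expand A → ε
  7  $ else         else do $            match else
  8  $              do $                 error: stack empty but input remains

do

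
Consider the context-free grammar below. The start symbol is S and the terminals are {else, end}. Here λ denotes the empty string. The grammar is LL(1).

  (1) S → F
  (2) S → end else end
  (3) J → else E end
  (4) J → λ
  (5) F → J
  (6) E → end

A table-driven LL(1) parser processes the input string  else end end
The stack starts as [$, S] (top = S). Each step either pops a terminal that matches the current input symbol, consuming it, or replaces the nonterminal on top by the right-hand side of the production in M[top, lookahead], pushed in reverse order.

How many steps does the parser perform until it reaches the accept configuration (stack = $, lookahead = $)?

7

     Stack         Input           Action
  1  $ S           else end end $  expand S → F
  2  $ F           else end end $  expand F → J
  3  $ J           else end end $  expand J → else E end
  4  $ end E else  else end end $  match else
  5  $ end E       end end $       expand E → end
  6  $ end end     end end $       match end
  7  $ end         end $           match end
Accept reached after 7 steps.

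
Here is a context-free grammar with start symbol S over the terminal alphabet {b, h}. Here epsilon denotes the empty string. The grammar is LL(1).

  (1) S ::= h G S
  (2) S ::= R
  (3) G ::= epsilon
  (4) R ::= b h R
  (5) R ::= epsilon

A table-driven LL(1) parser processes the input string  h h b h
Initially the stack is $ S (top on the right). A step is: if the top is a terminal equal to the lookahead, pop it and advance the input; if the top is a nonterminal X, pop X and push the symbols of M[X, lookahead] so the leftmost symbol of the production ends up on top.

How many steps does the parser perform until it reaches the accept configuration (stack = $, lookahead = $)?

11

step 1: stack=$ S  input=h h b h $  — expand S ::= h G S
step 2: stack=$ S G h  input=h h b h $  — match h
step 3: stack=$ S G  input=h b h $  — expand G ::= epsilon
step 4: stack=$ S  input=h b h $  — expand S ::= h G S
step 5: stack=$ S G h  input=h b h $  — match h
step 6: stack=$ S G  input=b h $  — expand G ::= epsilon
step 7: stack=$ S  input=b h $  — expand S ::= R
step 8: stack=$ R  input=b h $  — expand R ::= b h R
step 9: stack=$ R h b  input=b h $  — match b
step 10: stack=$ R h  input=h $  — match h
step 11: stack=$ R  input=$  — expand R ::= epsilon
Accept reached after 11 steps.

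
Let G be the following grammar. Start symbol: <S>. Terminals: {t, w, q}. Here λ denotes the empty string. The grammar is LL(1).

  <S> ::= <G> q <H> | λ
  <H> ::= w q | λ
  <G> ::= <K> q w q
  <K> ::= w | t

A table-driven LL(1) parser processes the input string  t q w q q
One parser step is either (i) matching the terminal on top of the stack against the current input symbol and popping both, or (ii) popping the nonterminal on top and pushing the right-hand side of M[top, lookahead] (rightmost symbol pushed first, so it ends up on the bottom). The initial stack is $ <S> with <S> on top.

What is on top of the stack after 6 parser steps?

q

     Stack              Input        Action
  1  $ <S>              t q w q q $  expand <S> ::= <G> q <H>
  2  $ <H> q <G>        t q w q q $  expand <G> ::= <K> q w q
  3  $ <H> q q w q <K>  t q w q q $  expand <K> ::= t
  4  $ <H> q q w q t    t q w q q $  match t
  5  $ <H> q q w q      q w q q $    match q
  6  $ <H> q q w        w q q $      match w
Stack after step 6: $ <H> q q (top = q).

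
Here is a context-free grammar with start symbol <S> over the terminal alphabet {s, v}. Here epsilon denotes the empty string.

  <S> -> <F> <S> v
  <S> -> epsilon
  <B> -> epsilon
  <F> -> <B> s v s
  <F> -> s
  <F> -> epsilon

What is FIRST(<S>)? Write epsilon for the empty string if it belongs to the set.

FIRST(<B>) = {epsilon}
FIRST(<F>) = {epsilon, s}  (via <B> s v s)
FIRST(<S>) = {epsilon, s, v}  (via <F> <S> v)

{epsilon, s, v}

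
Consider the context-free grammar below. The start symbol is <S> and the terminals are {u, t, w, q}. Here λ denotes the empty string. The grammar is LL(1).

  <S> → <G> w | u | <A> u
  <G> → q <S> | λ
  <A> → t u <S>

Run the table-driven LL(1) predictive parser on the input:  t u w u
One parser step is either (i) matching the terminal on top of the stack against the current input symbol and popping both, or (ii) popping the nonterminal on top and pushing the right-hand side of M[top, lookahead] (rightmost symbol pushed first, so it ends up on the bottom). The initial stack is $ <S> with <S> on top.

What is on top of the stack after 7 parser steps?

step 1: stack=$ <S>  input=t u w u $  — expand <S> → <A> u
step 2: stack=$ u <A>  input=t u w u $  — expand <A> → t u <S>
step 3: stack=$ u <S> u t  input=t u w u $  — match t
step 4: stack=$ u <S> u  input=u w u $  — match u
step 5: stack=$ u <S>  input=w u $  — expand <S> → <G> w
step 6: stack=$ u w <G>  input=w u $  — expand <G> → λ
step 7: stack=$ u w  input=w u $  — match w
Stack after step 7: $ u (top = u).

u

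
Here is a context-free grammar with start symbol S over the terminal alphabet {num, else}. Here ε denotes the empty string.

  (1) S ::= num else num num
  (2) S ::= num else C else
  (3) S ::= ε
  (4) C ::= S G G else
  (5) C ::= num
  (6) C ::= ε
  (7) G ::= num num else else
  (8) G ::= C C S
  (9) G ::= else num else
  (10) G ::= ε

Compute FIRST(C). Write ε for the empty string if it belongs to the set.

FIRST(S): from S::=num else num num we get {num}; from S::=num else C else we get {num}; from S::=ε we get {ε}. So FIRST(S) = {ε, num}.
FIRST(C): from C::=S G G else we get {else, num}; from C::=num we get {num}; from C::=ε we get {ε}. So FIRST(C) = {ε, else, num}.
FIRST(G): from G::=num num else else we get {num}; from G::=C C S we get {ε, else, num}; from G::=else num else we get {else}; from G::=ε we get {ε}. So FIRST(G) = {ε, else, num}.

{ε, else, num}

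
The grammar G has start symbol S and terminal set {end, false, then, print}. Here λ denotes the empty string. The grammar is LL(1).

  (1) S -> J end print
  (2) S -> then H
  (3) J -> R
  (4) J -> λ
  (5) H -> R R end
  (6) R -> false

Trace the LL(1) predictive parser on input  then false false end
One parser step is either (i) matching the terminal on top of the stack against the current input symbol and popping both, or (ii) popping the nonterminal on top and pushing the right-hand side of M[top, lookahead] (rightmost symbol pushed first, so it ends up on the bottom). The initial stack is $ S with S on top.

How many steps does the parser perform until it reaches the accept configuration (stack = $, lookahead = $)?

8

step 1: stack=$ S  input=then false false end $  — expand S -> then H
step 2: stack=$ H then  input=then false false end $  — match then
step 3: stack=$ H  input=false false end $  — expand H -> R R end
step 4: stack=$ end R R  input=false false end $  — expand R -> false
step 5: stack=$ end R false  input=false false end $  — match false
step 6: stack=$ end R  input=false end $  — expand R -> false
step 7: stack=$ end false  input=false end $  — match false
step 8: stack=$ end  input=end $  — match end
Accept reached after 8 steps.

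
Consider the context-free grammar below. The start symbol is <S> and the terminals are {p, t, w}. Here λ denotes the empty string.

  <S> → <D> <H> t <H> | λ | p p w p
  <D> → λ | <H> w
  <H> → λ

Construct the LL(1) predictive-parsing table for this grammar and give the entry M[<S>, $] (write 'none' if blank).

<S> → λ

FIRST(<H>): from <H>→λ we get {λ}. So FIRST(<H>) = {λ}.
FIRST(<D>): from <D>→λ we get {λ}; from <D>→<H> w we get {w}. So FIRST(<D>) = {λ, w}.
FIRST(<S>): from <S>→<D> <H> t <H> we get {t, w}; from <S>→λ we get {λ}; from <S>→p p w p we get {p}. So FIRST(<S>) = {λ, p, t, w}.
FOLLOW(<S>) includes $ since <S> is the start symbol.
FOLLOW(<S>): <S> appears on no right-hand side. Thus FOLLOW(<S>) = {$}.
For <S> → <D> <H> t <H>: FIRST(<D> <H> t <H>) = {t, w}, so it goes in M[<S>, t] for t ∈ {t, w}.
For <S> → λ: FIRST(λ) = {λ}, so it goes in M[<S>, t] for t ∈ {}; since λ ∈ FIRST, also for every t ∈ FOLLOW(<S>) = {$}.
For <S> → p p w p: FIRST(p p w p) = {p}, so it goes in M[<S>, t] for t ∈ {p}.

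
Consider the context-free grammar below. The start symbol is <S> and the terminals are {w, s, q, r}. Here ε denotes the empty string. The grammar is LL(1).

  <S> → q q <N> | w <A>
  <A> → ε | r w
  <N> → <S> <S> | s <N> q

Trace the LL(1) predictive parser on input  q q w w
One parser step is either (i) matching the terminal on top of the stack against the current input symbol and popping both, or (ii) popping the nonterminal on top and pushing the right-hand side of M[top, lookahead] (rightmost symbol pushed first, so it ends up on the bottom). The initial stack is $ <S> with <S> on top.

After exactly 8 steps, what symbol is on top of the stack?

w

step 1: stack=$ <S>  input=q q w w $  — expand <S> → q q <N>
step 2: stack=$ <N> q q  input=q q w w $  — match q
step 3: stack=$ <N> q  input=q w w $  — match q
step 4: stack=$ <N>  input=w w $  — expand <N> → <S> <S>
step 5: stack=$ <S> <S>  input=w w $  — expand <S> → w <A>
step 6: stack=$ <S> <A> w  input=w w $  — match w
step 7: stack=$ <S> <A>  input=w $  — expand <A> → ε
step 8: stack=$ <S>  input=w $  — expand <S> → w <A>
Stack after step 8: $ <A> w (top = w).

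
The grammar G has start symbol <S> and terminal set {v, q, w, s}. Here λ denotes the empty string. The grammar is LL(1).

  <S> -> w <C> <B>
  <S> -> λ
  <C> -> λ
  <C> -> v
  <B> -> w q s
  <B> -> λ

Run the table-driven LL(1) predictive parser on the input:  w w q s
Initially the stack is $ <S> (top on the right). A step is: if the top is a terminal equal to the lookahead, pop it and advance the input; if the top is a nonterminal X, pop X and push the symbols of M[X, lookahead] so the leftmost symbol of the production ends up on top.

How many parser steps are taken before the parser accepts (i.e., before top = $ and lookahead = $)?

     Stack        Input      Action
  1  $ <S>        w w q s $  expand <S> -> w <C> <B>
  2  $ <B> <C> w  w w q s $  match w
  3  $ <B> <C>    w q s $    expand <C> -> λ
  4  $ <B>        w q s $    expand <B> -> w q s
  5  $ s q w      w q s $    match w
  6  $ s q        q s $      match q
  7  $ s          s $        match s
Accept reached after 7 steps.

7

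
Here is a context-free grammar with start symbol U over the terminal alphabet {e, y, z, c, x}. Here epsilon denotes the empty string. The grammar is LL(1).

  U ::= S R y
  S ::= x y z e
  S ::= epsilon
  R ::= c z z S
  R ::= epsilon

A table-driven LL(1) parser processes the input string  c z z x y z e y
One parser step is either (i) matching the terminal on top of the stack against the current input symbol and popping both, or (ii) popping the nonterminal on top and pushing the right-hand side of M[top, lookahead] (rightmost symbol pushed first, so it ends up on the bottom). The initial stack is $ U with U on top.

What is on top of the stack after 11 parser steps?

y

      Stack        Input              Action
   1  $ U          c z z x y z e y $  expand U ::= S R y
   2  $ y R S      c z z x y z e y $  expand S ::= epsilon
   3  $ y R        c z z x y z e y $  expand R ::= c z z S
   4  $ y S z z c  c z z x y z e y $  match c
   5  $ y S z z    z z x y z e y $    match z
   6  $ y S z      z x y z e y $      match z
   7  $ y S        x y z e y $        expand S ::= x y z e
   8  $ y e z y x  x y z e y $        match x
   9  $ y e z y    y z e y $          match y
  10  $ y e z      z e y $            match z
  11  $ y e        e y $              match e
Stack after step 11: $ y (top = y).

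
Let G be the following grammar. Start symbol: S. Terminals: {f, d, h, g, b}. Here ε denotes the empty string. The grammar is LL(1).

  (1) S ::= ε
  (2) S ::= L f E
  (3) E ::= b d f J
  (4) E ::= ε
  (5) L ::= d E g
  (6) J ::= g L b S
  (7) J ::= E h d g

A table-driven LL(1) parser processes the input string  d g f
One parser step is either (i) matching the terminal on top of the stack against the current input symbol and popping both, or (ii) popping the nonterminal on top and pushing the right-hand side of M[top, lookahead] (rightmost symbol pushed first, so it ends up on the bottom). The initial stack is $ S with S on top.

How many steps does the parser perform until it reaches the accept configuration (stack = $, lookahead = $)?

7

step 1: stack=$ S  input=d g f $  — expand S ::= L f E
step 2: stack=$ E f L  input=d g f $  — expand L ::= d E g
step 3: stack=$ E f g E d  input=d g f $  — match d
step 4: stack=$ E f g E  input=g f $  — expand E ::= ε
step 5: stack=$ E f g  input=g f $  — match g
step 6: stack=$ E f  input=f $  — match f
step 7: stack=$ E  input=$  — expand E ::= ε
Accept reached after 7 steps.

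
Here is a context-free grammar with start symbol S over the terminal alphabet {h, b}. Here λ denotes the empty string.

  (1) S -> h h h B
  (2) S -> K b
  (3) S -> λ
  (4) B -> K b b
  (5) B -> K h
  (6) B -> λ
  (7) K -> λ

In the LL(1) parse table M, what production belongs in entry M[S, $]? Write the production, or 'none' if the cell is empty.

S -> λ

FIRST(K): from K->λ we get {λ}. So FIRST(K) = {λ}.
FIRST(S): from S->h h h B we get {h}; from S->K b we get {b}; from S->λ we get {λ}. So FIRST(S) = {λ, b, h}.
FIRST(B): from B->K b b we get {b}; from B->K h we get {h}; from B->λ we get {λ}. So FIRST(B) = {λ, b, h}.
FOLLOW(S) includes $ since S is the start symbol.
FOLLOW(S): S appears on no right-hand side. Thus FOLLOW(S) = {$}.
For S -> h h h B: FIRST(h h h B) = {h}, so it goes in M[S, t] for t ∈ {h}.
For S -> K b: FIRST(K b) = {b}, so it goes in M[S, t] for t ∈ {b}.
For S -> λ: FIRST(λ) = {λ}, so it goes in M[S, t] for t ∈ {}; since λ ∈ FIRST, also for every t ∈ FOLLOW(S) = {$}.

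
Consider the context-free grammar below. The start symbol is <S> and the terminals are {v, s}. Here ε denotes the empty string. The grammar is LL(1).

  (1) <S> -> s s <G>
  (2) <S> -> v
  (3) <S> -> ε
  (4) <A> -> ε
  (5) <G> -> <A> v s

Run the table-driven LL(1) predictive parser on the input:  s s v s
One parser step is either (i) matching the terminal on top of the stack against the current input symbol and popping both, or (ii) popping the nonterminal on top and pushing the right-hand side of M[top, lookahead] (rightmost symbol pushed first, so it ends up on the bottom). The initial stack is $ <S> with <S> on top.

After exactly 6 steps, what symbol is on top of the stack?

     Stack      Input      Action
  1  $ <S>      s s v s $  expand <S> -> s s <G>
  2  $ <G> s s  s s v s $  match s
  3  $ <G> s    s v s $    match s
  4  $ <G>      v s $      expand <G> -> <A> v s
  5  $ s v <A>  v s $      expand <A> -> ε
  6  $ s v      v s $      match v
Stack after step 6: $ s (top = s).

s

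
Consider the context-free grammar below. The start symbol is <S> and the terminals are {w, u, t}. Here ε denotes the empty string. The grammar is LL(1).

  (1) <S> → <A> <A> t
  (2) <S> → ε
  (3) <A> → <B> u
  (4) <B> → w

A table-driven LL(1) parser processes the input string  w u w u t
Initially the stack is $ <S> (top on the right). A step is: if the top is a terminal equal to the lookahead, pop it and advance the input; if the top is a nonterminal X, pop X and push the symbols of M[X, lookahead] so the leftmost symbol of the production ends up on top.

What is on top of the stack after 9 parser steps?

     Stack          Input        Action
  1  $ <S>          w u w u t $  expand <S> → <A> <A> t
  2  $ t <A> <A>    w u w u t $  expand <A> → <B> u
  3  $ t <A> u <B>  w u w u t $  expand <B> → w
  4  $ t <A> u w    w u w u t $  match w
  5  $ t <A> u      u w u t $    match u
  6  $ t <A>        w u t $      expand <A> → <B> u
  7  $ t u <B>      w u t $      expand <B> → w
  8  $ t u w        w u t $      match w
  9  $ t u          u t $        match u
Stack after step 9: $ t (top = t).

t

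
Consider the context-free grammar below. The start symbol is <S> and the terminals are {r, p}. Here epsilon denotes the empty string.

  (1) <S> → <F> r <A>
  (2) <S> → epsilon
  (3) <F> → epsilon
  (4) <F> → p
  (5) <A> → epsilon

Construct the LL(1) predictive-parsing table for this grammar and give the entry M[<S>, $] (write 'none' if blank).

<S> → epsilon

FIRST(<F>): from <F>→epsilon we get {epsilon}; from <F>→p we get {p}. So FIRST(<F>) = {epsilon, p}.
FIRST(<A>): from <A>→epsilon we get {epsilon}. So FIRST(<A>) = {epsilon}.
FIRST(<S>): from <S>→<F> r <A> we get {p, r}; from <S>→epsilon we get {epsilon}. So FIRST(<S>) = {epsilon, p, r}.
FOLLOW(<S>) includes $ since <S> is the start symbol.
FOLLOW(<S>): <S> appears on no right-hand side. Thus FOLLOW(<S>) = {$}.
For <S> → <F> r <A>: FIRST(<F> r <A>) = {p, r}, so it goes in M[<S>, t] for t ∈ {p, r}.
For <S> → epsilon: FIRST(epsilon) = {epsilon}, so it goes in M[<S>, t] for t ∈ {}; since epsilon ∈ FIRST, also for every t ∈ FOLLOW(<S>) = {$}.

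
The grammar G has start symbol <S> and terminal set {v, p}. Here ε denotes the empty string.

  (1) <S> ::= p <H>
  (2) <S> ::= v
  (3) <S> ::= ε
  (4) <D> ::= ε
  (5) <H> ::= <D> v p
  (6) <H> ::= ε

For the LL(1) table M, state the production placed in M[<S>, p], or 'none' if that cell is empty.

<S> ::= p <H>

FIRST(<S>): from <S>::=p <H> we get {p}; from <S>::=v we get {v}; from <S>::=ε we get {ε}. So FIRST(<S>) = {ε, p, v}.
FIRST(<D>): from <D>::=ε we get {ε}. So FIRST(<D>) = {ε}.
FIRST(<H>): from <H>::=<D> v p we get {v}; from <H>::=ε we get {ε}. So FIRST(<H>) = {ε, v}.
FOLLOW(<S>) includes $ since <S> is the start symbol.
FOLLOW(<S>): <S> appears on no right-hand side. Thus FOLLOW(<S>) = {$}.
For <S> ::= p <H>: FIRST(p <H>) = {p}, so it goes in M[<S>, t] for t ∈ {p}.
For <S> ::= v: FIRST(v) = {v}, so it goes in M[<S>, t] for t ∈ {v}.
For <S> ::= ε: FIRST(ε) = {ε}, so it goes in M[<S>, t] for t ∈ {}; since ε ∈ FIRST, also for every t ∈ FOLLOW(<S>) = {$}.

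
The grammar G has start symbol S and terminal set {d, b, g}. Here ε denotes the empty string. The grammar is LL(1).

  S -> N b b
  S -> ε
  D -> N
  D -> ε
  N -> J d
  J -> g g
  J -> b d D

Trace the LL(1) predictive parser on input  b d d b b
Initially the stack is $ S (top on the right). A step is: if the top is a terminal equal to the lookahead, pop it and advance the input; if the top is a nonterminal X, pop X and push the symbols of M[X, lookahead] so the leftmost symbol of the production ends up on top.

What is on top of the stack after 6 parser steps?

d

     Stack          Input        Action
  1  $ S            b d d b b $  expand S -> N b b
  2  $ b b N        b d d b b $  expand N -> J d
  3  $ b b d J      b d d b b $  expand J -> b d D
  4  $ b b d D d b  b d d b b $  match b
  5  $ b b d D d    d d b b $    match d
  6  $ b b d D      d b b $      expand D -> ε
Stack after step 6: $ b b d (top = d).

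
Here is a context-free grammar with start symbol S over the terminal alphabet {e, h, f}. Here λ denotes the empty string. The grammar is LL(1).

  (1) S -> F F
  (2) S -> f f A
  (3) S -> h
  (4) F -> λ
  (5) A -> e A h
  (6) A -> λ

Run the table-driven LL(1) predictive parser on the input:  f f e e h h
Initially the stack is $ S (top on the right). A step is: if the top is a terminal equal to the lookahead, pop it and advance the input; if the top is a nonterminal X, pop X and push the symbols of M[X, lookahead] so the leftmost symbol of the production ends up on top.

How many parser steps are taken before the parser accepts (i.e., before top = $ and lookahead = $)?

      Stack      Input          Action
   1  $ S        f f e e h h $  expand S -> f f A
   2  $ A f f    f f e e h h $  match f
   3  $ A f      f e e h h $    match f
   4  $ A        e e h h $      expand A -> e A h
   5  $ h A e    e e h h $      match e
   6  $ h A      e h h $        expand A -> e A h
   7  $ h h A e  e h h $        match e
   8  $ h h A    h h $          expand A -> λ
   9  $ h h      h h $          match h
  10  $ h        h $            match h
Accept reached after 10 steps.

10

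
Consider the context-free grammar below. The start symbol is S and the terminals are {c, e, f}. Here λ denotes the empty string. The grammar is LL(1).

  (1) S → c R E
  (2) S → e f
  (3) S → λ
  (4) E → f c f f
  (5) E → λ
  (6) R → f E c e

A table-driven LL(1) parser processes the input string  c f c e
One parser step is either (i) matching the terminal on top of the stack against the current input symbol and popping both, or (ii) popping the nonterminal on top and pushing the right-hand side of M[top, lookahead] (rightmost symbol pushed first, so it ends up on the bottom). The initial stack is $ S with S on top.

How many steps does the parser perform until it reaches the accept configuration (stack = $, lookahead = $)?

8

     Stack        Input      Action
  1  $ S          c f c e $  expand S → c R E
  2  $ E R c      c f c e $  match c
  3  $ E R        f c e $    expand R → f E c e
  4  $ E e c E f  f c e $    match f
  5  $ E e c E    c e $      expand E → λ
  6  $ E e c      c e $      match c
  7  $ E e        e $        match e
  8  $ E          $          expand E → λ
Accept reached after 8 steps.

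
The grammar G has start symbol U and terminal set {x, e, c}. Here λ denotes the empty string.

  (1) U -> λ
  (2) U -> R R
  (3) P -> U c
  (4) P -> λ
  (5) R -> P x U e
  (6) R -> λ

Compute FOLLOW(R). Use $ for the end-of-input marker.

FIRST(U): from U->λ we get {λ}; from U->R R we get {λ, c, x}. So FIRST(U) = {λ, c, x}.
FIRST(P): from P->U c we get {c, x}; from P->λ we get {λ}. So FIRST(P) = {λ, c, x}.
FIRST(R): from R->P x U e we get {c, x}; from R->λ we get {λ}. So FIRST(R) = {λ, c, x}.
FOLLOW(U) includes $ since U is the start symbol.
FOLLOW(U): in P->U c, U is followed by c with FIRST {c}; in R->P x U e, U is followed by e with FIRST {e}. Thus FOLLOW(U) = {$, c, e}.
FOLLOW(P): in R->P x U e, P is followed by x U e with FIRST {x}. Thus FOLLOW(P) = {x}.
FOLLOW(R): in U->R R (occurrence 1), R is followed by R with FIRST {λ, c, x}; in U->R R (occurrence 1), the suffix after R is nullable, so FOLLOW(R) ⊇ FOLLOW(U) = {$, c, e}; in U->R R (occurrence 2), the suffix after R is empty, so FOLLOW(R) ⊇ FOLLOW(U) = {$, c, e}. Thus FOLLOW(R) = {$, c, e, x}.

{$, c, e, x}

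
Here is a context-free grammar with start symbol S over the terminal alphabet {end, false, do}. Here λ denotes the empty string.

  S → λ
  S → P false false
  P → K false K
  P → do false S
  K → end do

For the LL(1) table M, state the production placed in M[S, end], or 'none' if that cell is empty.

FIRST(K) = {end}
FIRST(P) = {do, end}  (via K false K)
FIRST(S) = {λ, do, end}  (via P false false)
FOLLOW(S) includes $ since S is the start symbol.
FOLLOW(P): in S→P false false, P is followed by false false with FIRST {false}. Thus FOLLOW(P) = {false}.
FOLLOW(S): in P→do false S, the suffix after S is empty, so FOLLOW(S) ⊇ FOLLOW(P) = {false}. Thus FOLLOW(S) = {$, false}.
For S → λ: FIRST(λ) = {λ}, so it goes in M[S, t] for t ∈ {}; since λ ∈ FIRST, also for every t ∈ FOLLOW(S) = {$, false}.
For S → P false false: FIRST(P false false) = {do, end}, so it goes in M[S, t] for t ∈ {do, end}.

S → P false false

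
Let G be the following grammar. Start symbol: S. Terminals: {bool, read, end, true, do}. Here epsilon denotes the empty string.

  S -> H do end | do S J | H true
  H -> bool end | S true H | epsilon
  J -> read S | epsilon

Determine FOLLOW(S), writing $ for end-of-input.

{$, read, true}

FIRST(J) = {epsilon, read}
FIRST(S) = {bool, do, true}  (via H do end, H true)
FIRST(H) = {epsilon, bool, do, true}  (via S true H)
FOLLOW(S) includes $ since S is the start symbol.
FOLLOW(H): in S->H do end, H is followed by do end with FIRST {do}; in S->H true, H is followed by true with FIRST {true}; in H->S true H, the suffix after H is empty (adds nothing new). Thus FOLLOW(H) = {do, true}.
FOLLOW(S): in S->do S J, S is followed by J with FIRST {epsilon, read}; in S->do S J, the suffix after S is nullable (adds nothing new); in H->S true H, S is followed by true H with FIRST {true}; in J->read S, the suffix after S is empty, so FOLLOW(S) ⊇ FOLLOW(J) = {$, read, true}. Thus FOLLOW(S) = {$, read, true}.
FOLLOW(J): in S->do S J, the suffix after J is empty, so FOLLOW(J) ⊇ FOLLOW(S) = {$, read, true}. Thus FOLLOW(J) = {$, read, true}.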